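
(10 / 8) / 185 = 1 / 148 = 0.01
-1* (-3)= 3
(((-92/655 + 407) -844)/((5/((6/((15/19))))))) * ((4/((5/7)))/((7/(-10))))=87043408/16375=5315.63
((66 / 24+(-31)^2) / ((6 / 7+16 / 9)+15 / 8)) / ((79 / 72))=34972560 / 179567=194.76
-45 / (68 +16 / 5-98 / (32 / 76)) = 100 / 359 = 0.28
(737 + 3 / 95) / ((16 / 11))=506.71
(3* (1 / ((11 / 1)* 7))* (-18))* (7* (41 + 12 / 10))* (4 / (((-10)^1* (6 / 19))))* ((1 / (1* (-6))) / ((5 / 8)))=-96216 / 1375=-69.98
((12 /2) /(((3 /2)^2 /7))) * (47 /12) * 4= 2632 /9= 292.44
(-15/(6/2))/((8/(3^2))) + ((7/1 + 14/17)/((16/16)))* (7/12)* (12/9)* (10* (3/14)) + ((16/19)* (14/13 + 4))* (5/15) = 890791/100776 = 8.84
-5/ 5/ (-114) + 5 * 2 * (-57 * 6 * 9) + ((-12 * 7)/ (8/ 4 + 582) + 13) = -128022049/ 4161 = -30767.14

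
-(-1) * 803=803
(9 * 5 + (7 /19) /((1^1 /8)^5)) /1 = 12117.42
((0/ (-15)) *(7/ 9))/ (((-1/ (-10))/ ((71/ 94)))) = 0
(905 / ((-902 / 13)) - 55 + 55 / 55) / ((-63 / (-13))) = -112307 / 8118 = -13.83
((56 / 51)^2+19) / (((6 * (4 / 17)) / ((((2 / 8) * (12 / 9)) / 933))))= 52555 / 10277928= 0.01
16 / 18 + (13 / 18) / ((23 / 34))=45 / 23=1.96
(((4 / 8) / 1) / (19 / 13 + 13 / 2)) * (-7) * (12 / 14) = -26 / 69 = -0.38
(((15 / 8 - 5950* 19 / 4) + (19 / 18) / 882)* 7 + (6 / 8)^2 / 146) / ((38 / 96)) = -262020742381 / 524286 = -499766.81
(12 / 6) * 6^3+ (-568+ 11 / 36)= -4885 / 36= -135.69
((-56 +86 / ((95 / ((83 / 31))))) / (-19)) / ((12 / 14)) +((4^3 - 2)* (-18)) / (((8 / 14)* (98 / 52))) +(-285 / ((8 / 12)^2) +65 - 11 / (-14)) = -360005569 / 223820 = -1608.46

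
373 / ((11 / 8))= 2984 / 11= 271.27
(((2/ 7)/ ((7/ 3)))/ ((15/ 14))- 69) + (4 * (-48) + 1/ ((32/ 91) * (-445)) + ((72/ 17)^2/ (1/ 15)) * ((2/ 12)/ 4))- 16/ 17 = -1443960857/ 5761504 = -250.62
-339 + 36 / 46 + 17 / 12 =-336.80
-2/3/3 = -2/9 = -0.22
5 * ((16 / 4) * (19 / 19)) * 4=80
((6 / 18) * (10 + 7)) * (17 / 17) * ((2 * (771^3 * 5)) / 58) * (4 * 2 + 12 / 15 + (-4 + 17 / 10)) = 168812327385 / 58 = 2910557368.71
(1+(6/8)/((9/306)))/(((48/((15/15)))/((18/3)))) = 53/16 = 3.31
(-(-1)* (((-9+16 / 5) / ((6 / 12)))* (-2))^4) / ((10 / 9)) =814787712 / 3125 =260732.07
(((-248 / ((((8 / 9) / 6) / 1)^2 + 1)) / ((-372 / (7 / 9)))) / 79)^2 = 142884 / 3463911025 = 0.00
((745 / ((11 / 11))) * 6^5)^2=33560239334400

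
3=3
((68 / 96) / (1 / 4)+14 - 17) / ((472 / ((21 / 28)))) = -1 / 3776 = -0.00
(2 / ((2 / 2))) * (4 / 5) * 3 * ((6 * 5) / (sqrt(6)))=24 * sqrt(6)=58.79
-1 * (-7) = 7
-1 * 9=-9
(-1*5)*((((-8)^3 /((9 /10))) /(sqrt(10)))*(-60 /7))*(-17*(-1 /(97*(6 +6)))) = -217600*sqrt(10) /6111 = -112.60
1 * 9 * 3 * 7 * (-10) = -1890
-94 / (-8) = 47 / 4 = 11.75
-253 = -253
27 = 27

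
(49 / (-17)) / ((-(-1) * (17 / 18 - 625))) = 882 / 190961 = 0.00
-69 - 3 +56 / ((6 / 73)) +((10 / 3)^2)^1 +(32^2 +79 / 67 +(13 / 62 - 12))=61082489 / 37386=1633.83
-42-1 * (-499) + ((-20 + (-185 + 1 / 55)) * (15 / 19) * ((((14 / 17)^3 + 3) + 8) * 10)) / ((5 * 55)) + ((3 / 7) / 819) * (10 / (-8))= 167921163975073 / 431694403140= 388.98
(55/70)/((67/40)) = 220/469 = 0.47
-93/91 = -1.02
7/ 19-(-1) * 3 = 64/ 19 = 3.37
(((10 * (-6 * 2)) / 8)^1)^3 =-3375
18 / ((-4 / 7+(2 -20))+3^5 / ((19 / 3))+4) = 798 / 1055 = 0.76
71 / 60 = 1.18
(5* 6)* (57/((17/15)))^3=18750791250/4913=3816566.51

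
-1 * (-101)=101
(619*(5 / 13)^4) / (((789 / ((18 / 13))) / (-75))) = -174093750 / 97650059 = -1.78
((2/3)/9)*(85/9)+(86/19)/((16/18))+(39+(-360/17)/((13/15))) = 83086873/4081428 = 20.36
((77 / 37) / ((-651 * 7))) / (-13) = 0.00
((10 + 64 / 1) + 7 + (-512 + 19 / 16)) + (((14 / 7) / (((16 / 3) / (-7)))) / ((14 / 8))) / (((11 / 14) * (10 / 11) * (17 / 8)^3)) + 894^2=313962697919 / 393040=798805.97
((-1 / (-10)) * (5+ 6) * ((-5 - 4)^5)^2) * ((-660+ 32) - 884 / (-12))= -21261249015831 / 10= -2126124901583.10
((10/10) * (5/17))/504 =5/8568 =0.00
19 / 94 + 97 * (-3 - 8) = -100279 / 94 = -1066.80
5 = 5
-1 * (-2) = 2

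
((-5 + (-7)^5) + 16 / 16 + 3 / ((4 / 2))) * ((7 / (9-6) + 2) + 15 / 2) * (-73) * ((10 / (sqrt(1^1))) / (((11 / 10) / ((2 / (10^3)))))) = 174247277 / 660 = 264011.03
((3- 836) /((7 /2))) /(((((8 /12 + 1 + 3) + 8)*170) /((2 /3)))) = -7 /95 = -0.07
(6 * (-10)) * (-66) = 3960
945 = 945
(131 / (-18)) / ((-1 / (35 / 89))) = 2.86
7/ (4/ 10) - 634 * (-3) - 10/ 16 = 15351/ 8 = 1918.88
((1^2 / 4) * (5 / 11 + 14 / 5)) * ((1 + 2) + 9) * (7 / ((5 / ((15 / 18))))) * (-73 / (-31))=91469 / 3410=26.82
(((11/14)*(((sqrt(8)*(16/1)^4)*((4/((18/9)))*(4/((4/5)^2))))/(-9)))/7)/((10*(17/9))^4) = -16422912*sqrt(2)/102313225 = -0.23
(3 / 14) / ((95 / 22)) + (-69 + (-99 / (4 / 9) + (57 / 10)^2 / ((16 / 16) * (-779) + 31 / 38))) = -38246838537 / 131098100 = -291.74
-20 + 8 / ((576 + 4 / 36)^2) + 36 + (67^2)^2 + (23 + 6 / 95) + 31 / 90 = 185277929000124581 / 9194404950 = 20151160.41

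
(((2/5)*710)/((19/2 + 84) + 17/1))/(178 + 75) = 568/55913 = 0.01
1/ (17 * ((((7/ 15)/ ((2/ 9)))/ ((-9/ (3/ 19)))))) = -190/ 119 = -1.60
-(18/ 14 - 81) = 558/ 7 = 79.71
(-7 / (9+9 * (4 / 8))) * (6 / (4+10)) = -2 / 9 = -0.22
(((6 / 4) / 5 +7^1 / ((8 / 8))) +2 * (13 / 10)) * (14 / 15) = 231 / 25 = 9.24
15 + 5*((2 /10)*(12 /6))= 17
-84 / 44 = -21 / 11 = -1.91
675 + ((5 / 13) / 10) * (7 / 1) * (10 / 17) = 149210 / 221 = 675.16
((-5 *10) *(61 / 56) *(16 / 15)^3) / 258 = -31232 / 121905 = -0.26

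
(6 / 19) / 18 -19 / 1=-1082 / 57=-18.98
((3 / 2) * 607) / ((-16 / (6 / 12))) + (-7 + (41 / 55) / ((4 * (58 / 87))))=-123811 / 3520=-35.17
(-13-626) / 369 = -71 / 41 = -1.73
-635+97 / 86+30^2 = 22887 / 86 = 266.13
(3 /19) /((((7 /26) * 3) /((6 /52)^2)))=0.00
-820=-820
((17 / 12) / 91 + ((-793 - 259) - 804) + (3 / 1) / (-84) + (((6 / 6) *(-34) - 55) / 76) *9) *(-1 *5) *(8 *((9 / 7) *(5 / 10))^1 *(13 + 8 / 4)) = 8713660275 / 12103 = 719958.71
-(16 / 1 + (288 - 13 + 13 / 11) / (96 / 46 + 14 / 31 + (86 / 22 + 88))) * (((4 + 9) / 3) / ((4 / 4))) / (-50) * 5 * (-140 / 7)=-9345428 / 56981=-164.01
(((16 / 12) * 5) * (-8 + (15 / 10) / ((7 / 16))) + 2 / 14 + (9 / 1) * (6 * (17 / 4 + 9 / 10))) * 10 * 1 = 7433 / 3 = 2477.67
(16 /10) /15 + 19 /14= 1.46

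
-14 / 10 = -7 / 5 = -1.40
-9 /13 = -0.69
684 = 684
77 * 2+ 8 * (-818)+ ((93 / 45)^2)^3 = -71898590069 / 11390625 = -6312.08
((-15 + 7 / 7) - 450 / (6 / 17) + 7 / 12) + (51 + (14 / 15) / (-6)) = -1237.57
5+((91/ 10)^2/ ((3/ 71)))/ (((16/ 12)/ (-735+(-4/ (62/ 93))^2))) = -410975749/ 400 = -1027439.37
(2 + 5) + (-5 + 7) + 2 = 11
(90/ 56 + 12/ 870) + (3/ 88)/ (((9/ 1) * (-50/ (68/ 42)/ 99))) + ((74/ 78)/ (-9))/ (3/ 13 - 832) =2724409381/ 1693315800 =1.61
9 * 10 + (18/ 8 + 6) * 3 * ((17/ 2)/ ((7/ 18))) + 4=17779/ 28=634.96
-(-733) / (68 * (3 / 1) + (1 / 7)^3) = 251419 / 69973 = 3.59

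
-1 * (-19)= 19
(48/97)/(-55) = -48/5335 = -0.01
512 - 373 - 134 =5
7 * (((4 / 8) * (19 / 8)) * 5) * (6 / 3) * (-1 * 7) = -4655 / 8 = -581.88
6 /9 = 2 /3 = 0.67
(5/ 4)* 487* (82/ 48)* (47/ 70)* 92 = 21584327/ 336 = 64239.07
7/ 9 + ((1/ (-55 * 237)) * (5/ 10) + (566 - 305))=20473637/ 78210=261.78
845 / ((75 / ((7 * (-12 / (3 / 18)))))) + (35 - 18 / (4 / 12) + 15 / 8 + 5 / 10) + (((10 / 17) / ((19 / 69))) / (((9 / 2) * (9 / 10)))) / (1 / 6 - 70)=-277469503433 / 48721320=-5695.03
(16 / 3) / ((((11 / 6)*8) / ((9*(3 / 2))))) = 54 / 11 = 4.91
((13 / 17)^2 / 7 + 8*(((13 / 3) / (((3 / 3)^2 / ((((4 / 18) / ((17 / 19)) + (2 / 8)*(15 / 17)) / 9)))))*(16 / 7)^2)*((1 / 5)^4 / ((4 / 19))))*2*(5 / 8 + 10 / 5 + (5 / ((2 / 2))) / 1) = 2.37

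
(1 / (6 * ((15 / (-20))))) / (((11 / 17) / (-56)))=1904 / 99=19.23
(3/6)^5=1/32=0.03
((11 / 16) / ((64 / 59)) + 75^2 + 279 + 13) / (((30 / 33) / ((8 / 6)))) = 66656227 / 7680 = 8679.20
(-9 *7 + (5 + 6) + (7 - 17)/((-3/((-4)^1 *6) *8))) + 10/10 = -61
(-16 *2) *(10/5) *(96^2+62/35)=-20647808/35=-589937.37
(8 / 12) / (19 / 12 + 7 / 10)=40 / 137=0.29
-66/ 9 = -22/ 3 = -7.33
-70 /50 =-7 /5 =-1.40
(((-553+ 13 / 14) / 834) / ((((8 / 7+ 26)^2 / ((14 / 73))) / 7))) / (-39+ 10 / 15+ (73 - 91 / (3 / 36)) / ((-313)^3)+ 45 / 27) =620553378389 / 18863786241348200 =0.00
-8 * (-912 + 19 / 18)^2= -537723218 / 81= -6638558.25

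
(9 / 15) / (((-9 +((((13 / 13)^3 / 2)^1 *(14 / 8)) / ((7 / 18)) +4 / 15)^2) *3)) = -720 / 9599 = -0.08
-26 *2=-52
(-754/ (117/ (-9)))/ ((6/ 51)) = 493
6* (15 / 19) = 90 / 19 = 4.74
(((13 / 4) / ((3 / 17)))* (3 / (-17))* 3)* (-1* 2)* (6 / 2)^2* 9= 3159 / 2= 1579.50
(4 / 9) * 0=0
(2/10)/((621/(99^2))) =363/115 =3.16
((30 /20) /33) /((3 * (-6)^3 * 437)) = -1 /6229872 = -0.00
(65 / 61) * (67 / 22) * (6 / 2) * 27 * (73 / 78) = 660285 / 2684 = 246.01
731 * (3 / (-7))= -2193 / 7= -313.29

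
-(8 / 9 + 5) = -53 / 9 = -5.89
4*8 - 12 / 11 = 30.91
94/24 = 47/12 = 3.92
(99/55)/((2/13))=117/10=11.70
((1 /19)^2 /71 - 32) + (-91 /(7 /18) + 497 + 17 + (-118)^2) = 363242533 /25631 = 14172.00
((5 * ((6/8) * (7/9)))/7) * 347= 1735/12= 144.58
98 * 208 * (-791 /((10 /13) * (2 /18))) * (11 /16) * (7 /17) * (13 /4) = -59011391439 /340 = -173562916.00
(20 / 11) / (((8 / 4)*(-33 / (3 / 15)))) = -2 / 363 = -0.01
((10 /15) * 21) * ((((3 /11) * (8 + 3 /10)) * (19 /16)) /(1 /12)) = 99351 /220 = 451.60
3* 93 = 279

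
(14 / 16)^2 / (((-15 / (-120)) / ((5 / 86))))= 245 / 688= 0.36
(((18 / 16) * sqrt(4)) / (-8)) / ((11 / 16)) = -9 / 22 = -0.41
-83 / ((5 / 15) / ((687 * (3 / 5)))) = -513189 / 5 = -102637.80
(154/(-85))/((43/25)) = -770/731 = -1.05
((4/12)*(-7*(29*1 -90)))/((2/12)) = 854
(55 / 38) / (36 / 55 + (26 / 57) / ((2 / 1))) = 9075 / 5534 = 1.64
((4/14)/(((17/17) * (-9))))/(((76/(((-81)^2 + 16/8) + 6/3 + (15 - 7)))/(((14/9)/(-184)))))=2191/94392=0.02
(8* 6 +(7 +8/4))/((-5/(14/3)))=-266/5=-53.20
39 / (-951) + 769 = 243760 / 317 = 768.96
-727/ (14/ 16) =-5816/ 7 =-830.86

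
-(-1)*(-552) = -552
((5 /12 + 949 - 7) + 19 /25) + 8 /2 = 284153 /300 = 947.18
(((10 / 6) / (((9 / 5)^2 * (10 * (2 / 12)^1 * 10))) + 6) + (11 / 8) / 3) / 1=4205 / 648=6.49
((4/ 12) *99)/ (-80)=-33/ 80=-0.41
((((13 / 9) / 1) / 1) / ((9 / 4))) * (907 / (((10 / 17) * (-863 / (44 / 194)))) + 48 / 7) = 982975604 / 237320685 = 4.14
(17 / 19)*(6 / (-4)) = -51 / 38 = -1.34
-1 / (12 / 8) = -2 / 3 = -0.67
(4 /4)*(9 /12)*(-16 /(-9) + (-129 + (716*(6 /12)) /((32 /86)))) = 626.18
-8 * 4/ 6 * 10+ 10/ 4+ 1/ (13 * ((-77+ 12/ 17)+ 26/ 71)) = -50.83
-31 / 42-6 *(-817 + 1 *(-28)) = 5069.26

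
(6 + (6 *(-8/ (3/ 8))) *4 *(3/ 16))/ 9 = -10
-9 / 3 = -3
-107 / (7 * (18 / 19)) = -2033 / 126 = -16.13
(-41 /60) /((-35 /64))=656 /525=1.25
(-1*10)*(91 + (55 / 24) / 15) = -32815 / 36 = -911.53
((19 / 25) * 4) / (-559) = -0.01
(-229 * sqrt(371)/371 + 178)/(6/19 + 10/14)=23674/137 - 4351 * sqrt(371)/7261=161.26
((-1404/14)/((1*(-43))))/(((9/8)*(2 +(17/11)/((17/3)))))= 6864/7525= 0.91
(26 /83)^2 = 676 /6889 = 0.10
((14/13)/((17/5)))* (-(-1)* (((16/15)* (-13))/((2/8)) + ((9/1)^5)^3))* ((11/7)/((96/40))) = 42699895419316.16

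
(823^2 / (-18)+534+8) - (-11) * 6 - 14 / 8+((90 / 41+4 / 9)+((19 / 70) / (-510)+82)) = -36938.50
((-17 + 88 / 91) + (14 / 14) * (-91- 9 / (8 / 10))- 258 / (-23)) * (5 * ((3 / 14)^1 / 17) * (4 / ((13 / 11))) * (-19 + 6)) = 147898245 / 498134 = 296.90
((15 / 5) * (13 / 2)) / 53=39 / 106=0.37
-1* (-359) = 359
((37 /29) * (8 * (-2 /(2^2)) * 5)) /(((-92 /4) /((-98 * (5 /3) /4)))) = -90650 /2001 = -45.30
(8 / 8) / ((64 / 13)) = 13 / 64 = 0.20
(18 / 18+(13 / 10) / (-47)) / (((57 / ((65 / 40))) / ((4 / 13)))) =457 / 53580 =0.01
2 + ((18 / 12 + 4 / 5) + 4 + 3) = 113 / 10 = 11.30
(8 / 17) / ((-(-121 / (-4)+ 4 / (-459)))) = -864 / 55523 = -0.02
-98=-98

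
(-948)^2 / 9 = 99856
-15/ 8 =-1.88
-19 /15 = -1.27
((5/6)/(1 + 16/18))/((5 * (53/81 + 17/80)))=9720/95489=0.10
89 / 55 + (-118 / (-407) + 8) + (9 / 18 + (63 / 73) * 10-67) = -1295447 / 27010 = -47.96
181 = 181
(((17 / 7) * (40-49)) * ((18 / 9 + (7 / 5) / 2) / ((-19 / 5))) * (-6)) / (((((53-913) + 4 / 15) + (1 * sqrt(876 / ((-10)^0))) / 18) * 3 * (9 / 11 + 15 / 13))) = 0.02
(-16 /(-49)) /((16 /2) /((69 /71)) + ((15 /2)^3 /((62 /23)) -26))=547584 /232653421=0.00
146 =146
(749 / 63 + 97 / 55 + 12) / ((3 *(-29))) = -12698 / 43065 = -0.29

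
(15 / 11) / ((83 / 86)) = 1290 / 913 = 1.41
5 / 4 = 1.25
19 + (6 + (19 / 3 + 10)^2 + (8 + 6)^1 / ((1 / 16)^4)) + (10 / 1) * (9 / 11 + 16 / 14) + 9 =636052301 / 693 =917824.39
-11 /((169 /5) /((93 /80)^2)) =-95139 /216320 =-0.44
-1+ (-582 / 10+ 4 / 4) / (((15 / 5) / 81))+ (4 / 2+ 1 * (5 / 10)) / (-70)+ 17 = -213981 / 140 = -1528.44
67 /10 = 6.70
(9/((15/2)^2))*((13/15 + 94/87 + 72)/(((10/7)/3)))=450338/18125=24.85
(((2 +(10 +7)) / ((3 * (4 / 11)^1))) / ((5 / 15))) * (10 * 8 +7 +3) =9405 / 2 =4702.50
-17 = -17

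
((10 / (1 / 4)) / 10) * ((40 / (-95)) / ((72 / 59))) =-236 / 171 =-1.38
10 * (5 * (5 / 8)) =125 / 4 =31.25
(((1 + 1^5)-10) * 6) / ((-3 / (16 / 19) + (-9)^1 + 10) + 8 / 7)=1792 / 53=33.81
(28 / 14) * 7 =14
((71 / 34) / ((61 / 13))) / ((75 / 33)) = 10153 / 51850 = 0.20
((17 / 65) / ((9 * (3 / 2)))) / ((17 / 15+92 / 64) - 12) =-544 / 264771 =-0.00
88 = 88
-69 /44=-1.57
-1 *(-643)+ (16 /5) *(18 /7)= 22793 /35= 651.23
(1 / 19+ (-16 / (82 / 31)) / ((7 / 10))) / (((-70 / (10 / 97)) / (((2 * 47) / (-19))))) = -4402302 / 70349153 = -0.06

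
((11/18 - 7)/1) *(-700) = 40250/9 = 4472.22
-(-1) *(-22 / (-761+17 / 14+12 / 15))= 1540 / 53129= 0.03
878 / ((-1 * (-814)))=439 / 407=1.08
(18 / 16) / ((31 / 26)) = 117 / 124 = 0.94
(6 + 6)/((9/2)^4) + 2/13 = 5206/28431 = 0.18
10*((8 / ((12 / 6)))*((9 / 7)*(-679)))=-34920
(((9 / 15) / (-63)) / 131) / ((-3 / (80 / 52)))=4 / 107289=0.00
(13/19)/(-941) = -0.00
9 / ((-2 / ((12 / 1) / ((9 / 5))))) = -30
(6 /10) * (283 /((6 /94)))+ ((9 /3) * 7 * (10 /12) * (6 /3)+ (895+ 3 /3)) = 3591.20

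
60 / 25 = 2.40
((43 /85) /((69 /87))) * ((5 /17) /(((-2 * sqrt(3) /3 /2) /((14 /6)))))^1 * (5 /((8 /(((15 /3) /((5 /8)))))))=-43645 * sqrt(3) /19941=-3.79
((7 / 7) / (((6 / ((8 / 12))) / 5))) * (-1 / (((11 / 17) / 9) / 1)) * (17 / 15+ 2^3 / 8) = -16.48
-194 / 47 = -4.13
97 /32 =3.03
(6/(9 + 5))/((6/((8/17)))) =4/119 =0.03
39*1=39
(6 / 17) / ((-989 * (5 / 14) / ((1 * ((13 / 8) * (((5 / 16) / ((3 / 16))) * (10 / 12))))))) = -455 / 201756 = -0.00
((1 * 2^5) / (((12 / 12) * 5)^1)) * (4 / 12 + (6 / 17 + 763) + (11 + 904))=2739616 / 255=10743.59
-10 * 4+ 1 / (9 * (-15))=-5401 / 135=-40.01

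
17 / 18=0.94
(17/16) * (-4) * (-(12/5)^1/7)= 51/35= 1.46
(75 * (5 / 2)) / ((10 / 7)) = 525 / 4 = 131.25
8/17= 0.47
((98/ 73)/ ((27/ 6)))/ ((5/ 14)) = 2744/ 3285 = 0.84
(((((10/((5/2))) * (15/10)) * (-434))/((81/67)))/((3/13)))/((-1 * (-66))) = -378014/2673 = -141.42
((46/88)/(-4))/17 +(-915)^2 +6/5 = 837226.19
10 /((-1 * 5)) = -2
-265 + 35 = -230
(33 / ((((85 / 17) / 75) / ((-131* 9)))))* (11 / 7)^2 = -70616205 / 49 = -1441147.04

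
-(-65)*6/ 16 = 195/ 8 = 24.38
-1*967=-967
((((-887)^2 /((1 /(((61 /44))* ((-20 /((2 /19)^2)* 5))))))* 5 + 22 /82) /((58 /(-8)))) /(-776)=-8748666.98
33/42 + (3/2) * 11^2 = 1276/7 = 182.29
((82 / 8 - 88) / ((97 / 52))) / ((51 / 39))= -52559 / 1649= -31.87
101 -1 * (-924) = 1025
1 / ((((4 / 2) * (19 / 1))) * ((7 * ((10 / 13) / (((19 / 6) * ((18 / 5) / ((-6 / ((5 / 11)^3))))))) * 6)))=-65 / 447216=-0.00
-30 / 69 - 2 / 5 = -96 / 115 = -0.83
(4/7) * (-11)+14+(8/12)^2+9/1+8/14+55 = 4582/63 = 72.73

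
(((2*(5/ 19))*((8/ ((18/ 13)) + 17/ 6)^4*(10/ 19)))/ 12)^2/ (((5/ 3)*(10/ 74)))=308173519387861328125/ 4308396846674688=71528.58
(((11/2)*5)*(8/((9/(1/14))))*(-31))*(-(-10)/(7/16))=-545600/441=-1237.19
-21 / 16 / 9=-7 / 48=-0.15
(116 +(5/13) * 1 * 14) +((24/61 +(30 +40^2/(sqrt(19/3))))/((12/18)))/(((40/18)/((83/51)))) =853.19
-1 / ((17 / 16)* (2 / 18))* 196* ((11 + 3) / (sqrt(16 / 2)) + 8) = -225792 / 17 - 98784* sqrt(2) / 17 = -21499.63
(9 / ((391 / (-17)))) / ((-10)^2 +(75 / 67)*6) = -603 / 164450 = -0.00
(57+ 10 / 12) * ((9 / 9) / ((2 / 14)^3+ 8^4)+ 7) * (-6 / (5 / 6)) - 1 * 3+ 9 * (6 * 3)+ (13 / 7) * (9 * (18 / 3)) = -130583314929 / 49172515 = -2655.62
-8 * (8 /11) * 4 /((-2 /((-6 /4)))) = -192 /11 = -17.45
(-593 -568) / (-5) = 1161 / 5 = 232.20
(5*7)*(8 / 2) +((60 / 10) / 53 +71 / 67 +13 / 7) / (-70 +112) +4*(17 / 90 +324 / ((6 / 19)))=33236809871 / 7829955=4244.83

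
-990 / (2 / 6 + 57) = -1485 / 86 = -17.27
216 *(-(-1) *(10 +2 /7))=15552 /7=2221.71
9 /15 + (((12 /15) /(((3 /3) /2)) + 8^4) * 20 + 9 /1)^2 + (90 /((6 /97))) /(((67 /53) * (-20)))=9001591321829 /1340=6717605464.05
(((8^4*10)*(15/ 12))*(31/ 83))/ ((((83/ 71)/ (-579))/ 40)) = -2609928192000/ 6889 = -378854433.44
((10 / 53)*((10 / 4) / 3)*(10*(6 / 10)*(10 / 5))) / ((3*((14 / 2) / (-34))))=-3400 / 1113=-3.05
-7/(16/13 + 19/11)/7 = -143/423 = -0.34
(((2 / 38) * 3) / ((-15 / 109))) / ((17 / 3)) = -0.20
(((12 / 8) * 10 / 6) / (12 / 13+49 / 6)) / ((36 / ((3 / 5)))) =13 / 2836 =0.00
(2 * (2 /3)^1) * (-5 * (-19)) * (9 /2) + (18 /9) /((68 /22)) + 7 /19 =184438 /323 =571.02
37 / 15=2.47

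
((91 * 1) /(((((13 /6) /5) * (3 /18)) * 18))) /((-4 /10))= -175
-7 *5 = -35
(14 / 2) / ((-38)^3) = -7 / 54872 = -0.00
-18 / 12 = -3 / 2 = -1.50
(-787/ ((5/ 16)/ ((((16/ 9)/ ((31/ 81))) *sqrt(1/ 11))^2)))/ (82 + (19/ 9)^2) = -21149724672/ 370143565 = -57.14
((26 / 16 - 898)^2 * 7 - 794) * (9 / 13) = 3239206839 / 832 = 3893277.45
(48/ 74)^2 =576/ 1369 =0.42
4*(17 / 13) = 68 / 13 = 5.23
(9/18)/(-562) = -1/1124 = -0.00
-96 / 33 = -32 / 11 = -2.91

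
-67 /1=-67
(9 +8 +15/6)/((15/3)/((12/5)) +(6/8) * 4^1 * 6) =234/241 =0.97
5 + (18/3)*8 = 53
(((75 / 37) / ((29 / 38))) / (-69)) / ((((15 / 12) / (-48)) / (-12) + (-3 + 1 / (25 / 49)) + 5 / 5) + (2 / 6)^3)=164160000 / 3381023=48.55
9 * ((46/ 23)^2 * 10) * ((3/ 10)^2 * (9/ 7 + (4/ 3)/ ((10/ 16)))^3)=277609674/ 214375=1294.97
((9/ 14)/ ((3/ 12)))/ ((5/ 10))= 36/ 7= 5.14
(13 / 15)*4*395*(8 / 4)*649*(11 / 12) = 14663506 / 9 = 1629278.44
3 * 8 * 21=504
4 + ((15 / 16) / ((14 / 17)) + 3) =1823 / 224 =8.14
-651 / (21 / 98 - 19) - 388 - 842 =-314376 / 263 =-1195.35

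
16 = 16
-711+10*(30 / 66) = -7771 / 11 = -706.45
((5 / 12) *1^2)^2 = 25 / 144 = 0.17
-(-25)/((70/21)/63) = 945/2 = 472.50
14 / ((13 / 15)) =210 / 13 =16.15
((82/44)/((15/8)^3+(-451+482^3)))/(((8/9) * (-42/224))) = -62976/630669803269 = -0.00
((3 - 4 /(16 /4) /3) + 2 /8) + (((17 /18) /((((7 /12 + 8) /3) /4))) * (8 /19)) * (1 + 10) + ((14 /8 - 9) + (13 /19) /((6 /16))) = 21175 /5871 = 3.61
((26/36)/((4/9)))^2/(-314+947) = 169/40512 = 0.00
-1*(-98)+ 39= 137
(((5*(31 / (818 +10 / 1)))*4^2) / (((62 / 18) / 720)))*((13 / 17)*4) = 748800 / 391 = 1915.09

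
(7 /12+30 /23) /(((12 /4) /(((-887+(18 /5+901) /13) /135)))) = -6920443 /1816425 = -3.81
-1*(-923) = 923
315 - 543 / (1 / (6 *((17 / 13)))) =-51291 / 13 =-3945.46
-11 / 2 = -5.50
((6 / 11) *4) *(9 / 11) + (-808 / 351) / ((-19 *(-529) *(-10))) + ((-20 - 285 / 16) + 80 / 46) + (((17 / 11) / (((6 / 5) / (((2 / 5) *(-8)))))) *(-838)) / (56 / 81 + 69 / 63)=65685752118086647 / 34594032741840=1898.76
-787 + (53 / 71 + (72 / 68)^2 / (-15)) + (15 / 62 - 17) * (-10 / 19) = -46983620947 / 60428455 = -777.51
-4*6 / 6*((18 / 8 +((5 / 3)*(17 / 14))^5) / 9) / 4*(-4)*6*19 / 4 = 89891059543 / 196036848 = 458.54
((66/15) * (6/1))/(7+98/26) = 429/175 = 2.45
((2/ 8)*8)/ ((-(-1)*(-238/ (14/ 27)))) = -2/ 459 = -0.00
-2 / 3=-0.67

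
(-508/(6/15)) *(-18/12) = 1905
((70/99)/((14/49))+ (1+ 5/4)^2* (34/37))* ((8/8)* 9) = 208843/3256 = 64.14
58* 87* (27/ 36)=7569/ 2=3784.50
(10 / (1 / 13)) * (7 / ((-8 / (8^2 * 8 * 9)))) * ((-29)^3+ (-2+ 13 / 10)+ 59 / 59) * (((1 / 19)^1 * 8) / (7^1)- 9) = -114283291725.47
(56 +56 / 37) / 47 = 2128 / 1739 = 1.22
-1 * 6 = -6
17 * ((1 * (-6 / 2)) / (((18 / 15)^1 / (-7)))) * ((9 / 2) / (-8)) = -5355 / 32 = -167.34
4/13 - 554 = -7198/13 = -553.69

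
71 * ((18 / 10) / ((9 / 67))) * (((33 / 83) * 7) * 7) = 7692069 / 415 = 18535.11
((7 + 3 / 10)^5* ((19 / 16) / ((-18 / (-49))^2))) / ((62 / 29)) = 2742572137030943 / 32140800000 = 85329.93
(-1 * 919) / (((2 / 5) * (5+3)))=-4595 / 16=-287.19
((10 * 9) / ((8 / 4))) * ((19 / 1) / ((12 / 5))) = 356.25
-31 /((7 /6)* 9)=-62 /21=-2.95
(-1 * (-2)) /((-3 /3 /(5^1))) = -10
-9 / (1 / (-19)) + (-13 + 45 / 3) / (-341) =58309 / 341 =170.99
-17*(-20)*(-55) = -18700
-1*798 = -798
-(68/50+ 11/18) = -887/450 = -1.97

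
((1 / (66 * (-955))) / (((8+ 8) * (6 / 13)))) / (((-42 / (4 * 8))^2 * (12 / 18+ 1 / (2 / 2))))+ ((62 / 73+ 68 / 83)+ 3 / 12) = 3231240986653 / 1684173575700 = 1.92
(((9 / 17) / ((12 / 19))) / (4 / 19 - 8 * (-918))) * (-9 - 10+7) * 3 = -9747 / 2372180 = -0.00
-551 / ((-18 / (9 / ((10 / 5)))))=551 / 4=137.75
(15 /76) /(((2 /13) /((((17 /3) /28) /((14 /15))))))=16575 /59584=0.28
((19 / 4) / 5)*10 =19 / 2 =9.50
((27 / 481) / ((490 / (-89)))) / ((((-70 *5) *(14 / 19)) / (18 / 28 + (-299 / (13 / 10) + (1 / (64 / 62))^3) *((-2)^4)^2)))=-2399155135119 / 1034773376000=-2.32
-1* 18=-18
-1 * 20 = -20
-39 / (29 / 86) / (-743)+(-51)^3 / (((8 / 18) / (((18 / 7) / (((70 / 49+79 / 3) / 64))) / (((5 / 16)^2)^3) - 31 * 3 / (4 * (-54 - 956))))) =-1205164722437915239648839 / 634376000500000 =-1899764053.95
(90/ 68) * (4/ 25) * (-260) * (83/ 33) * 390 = -54007.70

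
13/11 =1.18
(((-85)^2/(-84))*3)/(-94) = 7225/2632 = 2.75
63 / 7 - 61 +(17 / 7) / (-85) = -1821 / 35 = -52.03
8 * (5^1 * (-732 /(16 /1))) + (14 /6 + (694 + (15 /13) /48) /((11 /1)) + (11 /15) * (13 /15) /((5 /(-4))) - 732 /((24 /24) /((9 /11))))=-6084913111 /2574000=-2363.99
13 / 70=0.19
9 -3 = 6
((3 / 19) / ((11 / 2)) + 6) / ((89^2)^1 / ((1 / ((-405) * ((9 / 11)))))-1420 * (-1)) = -252 / 109654415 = -0.00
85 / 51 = 5 / 3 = 1.67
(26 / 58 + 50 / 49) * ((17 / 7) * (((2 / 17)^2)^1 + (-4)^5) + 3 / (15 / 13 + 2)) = -3616046811 / 990437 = -3650.96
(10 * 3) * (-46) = -1380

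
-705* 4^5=-721920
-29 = -29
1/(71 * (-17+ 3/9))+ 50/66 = 88651/117150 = 0.76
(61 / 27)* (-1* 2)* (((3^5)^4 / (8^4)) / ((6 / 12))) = -7877549943 / 1024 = -7692919.87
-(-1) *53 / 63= 53 / 63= 0.84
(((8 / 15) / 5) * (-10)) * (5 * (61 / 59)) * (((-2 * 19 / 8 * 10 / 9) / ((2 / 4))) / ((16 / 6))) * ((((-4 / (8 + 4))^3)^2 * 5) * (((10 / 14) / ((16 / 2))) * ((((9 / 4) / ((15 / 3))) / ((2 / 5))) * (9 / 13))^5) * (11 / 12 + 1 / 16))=1206216066375 / 321585695162368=0.00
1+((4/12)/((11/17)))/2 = 83/66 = 1.26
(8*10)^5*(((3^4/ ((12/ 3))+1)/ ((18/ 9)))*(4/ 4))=34816000000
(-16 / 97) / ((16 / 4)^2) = -1 / 97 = -0.01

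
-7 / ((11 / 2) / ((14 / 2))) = -98 / 11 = -8.91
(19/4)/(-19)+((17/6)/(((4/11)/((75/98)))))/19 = 951/14896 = 0.06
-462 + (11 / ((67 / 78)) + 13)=-29225 / 67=-436.19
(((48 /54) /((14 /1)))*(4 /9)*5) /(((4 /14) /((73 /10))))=292 /81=3.60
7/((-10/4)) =-14/5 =-2.80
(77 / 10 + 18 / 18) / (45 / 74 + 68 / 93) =299367 / 46085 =6.50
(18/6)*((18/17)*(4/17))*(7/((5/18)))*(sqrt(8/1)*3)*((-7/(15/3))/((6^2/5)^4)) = -1225*sqrt(2)/20808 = -0.08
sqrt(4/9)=0.67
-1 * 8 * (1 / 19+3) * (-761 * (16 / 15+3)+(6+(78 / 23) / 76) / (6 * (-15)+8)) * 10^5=7718592377360000 / 1021269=7557844580.97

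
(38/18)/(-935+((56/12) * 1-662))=-0.00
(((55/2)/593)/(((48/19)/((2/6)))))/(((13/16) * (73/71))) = 74195/10129626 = 0.01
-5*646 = -3230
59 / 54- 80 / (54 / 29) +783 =40021 / 54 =741.13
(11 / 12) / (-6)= -11 / 72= -0.15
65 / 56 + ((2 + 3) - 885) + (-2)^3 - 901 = -100119 / 56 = -1787.84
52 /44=13 /11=1.18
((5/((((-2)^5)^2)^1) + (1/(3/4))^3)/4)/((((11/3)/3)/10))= 4.86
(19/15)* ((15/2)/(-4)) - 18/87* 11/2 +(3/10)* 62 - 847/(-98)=192687/8120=23.73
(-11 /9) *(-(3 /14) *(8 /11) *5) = 20 /21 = 0.95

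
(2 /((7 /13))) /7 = 26 /49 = 0.53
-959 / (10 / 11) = -10549 / 10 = -1054.90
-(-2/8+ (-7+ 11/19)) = 507/76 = 6.67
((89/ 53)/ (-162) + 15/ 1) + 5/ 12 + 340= 6103037/ 17172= 355.41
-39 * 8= -312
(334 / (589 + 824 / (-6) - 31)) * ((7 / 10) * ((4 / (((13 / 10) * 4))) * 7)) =24549 / 8203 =2.99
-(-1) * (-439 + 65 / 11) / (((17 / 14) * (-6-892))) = 33348 / 83963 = 0.40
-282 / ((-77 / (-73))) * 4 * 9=-741096 / 77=-9624.62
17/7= 2.43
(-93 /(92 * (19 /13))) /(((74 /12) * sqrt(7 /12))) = -0.15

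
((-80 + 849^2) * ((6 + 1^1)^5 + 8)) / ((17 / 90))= 1090703125350 / 17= 64159007373.53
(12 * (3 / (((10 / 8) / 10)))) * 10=2880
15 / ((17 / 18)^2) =4860 / 289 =16.82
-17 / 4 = -4.25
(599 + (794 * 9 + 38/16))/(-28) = -61979/224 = -276.69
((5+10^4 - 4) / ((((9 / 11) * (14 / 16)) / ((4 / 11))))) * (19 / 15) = 6080608 / 945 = 6434.51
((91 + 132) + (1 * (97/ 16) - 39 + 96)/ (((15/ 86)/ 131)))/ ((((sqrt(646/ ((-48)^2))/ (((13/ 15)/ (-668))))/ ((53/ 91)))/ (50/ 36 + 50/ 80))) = -8776972409 * sqrt(646)/ 1631175840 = -136.76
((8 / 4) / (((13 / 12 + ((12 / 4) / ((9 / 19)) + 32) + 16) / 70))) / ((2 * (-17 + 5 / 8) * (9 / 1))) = -64 / 7467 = -0.01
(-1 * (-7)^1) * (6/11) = 42/11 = 3.82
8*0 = 0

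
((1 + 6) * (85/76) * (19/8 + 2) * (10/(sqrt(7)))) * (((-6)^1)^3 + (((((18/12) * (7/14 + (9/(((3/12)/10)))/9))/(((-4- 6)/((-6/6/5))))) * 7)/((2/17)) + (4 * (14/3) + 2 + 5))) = -84281155 * sqrt(7)/14592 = -15281.45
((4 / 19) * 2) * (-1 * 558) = -4464 / 19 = -234.95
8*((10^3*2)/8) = 2000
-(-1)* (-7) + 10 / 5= -5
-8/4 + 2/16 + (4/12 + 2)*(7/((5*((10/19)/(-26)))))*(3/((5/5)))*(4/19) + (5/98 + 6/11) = -11124801/107800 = -103.20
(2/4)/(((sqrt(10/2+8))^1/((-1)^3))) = -sqrt(13)/26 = -0.14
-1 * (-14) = 14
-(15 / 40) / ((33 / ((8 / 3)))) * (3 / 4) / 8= -1 / 352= -0.00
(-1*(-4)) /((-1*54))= -2 /27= -0.07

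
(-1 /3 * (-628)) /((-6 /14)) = -4396 /9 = -488.44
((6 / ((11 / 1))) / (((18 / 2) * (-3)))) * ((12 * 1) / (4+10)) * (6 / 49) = -8 / 3773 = -0.00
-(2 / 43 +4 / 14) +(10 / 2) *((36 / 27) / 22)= -290 / 9933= -0.03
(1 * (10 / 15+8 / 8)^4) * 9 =625 / 9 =69.44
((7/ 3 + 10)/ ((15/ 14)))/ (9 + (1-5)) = 518/ 225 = 2.30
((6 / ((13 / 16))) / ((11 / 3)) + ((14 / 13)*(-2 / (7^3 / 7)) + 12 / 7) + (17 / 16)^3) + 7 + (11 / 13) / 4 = 12.10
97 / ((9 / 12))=388 / 3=129.33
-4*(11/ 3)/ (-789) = 0.02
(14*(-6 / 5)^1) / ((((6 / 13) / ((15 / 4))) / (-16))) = 2184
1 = 1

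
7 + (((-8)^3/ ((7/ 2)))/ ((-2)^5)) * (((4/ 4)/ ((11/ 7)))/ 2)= 93/ 11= 8.45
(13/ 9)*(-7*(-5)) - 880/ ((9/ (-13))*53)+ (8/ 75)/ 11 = 9778897/ 131175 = 74.55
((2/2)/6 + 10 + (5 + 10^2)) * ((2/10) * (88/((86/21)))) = 494.95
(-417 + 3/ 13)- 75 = -491.77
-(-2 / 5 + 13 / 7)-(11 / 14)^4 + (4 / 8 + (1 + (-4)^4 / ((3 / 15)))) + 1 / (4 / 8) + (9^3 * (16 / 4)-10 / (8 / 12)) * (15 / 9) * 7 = 6747129187 / 192080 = 35126.66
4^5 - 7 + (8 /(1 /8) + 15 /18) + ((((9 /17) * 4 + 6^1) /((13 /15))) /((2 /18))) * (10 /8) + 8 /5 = 3940894 /3315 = 1188.81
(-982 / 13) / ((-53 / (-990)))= -1411.00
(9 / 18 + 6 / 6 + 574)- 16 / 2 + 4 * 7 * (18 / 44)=12737 / 22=578.95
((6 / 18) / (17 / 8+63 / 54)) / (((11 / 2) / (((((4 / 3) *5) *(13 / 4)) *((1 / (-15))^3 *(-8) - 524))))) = -209.04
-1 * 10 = -10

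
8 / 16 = 1 / 2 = 0.50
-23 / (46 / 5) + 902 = 1799 / 2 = 899.50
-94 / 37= -2.54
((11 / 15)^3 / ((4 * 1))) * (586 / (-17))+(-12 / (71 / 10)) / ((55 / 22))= -33196793 / 8147250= -4.07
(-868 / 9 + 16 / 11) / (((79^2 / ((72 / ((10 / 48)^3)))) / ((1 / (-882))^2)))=-9629696 / 61811644125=-0.00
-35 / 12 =-2.92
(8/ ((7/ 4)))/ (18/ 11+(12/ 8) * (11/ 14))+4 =4876/ 867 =5.62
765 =765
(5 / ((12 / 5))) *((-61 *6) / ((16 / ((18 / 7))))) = -13725 / 112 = -122.54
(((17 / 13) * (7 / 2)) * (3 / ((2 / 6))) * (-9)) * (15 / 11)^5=-7319615625 / 4187326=-1748.04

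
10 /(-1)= -10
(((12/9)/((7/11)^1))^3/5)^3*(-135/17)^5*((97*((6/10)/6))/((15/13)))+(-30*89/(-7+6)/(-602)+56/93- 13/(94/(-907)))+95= -35594901380466948278948897/21538042259669649294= -1652652.59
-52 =-52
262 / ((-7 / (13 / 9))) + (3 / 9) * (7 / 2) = -6665 / 126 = -52.90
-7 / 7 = -1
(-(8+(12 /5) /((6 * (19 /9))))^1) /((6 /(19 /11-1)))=-3112 /3135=-0.99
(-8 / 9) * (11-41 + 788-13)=-5960 / 9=-662.22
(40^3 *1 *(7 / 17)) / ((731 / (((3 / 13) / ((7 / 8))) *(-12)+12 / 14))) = -13440000 / 161551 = -83.19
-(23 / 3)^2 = -529 / 9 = -58.78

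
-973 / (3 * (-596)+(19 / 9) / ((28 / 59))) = 0.55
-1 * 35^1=-35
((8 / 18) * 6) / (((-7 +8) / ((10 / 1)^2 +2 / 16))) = 267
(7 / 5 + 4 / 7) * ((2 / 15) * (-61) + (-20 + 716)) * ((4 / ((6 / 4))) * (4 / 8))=135608 / 75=1808.11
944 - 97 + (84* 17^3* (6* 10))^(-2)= 519323543185708801/613132872710400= 847.00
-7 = -7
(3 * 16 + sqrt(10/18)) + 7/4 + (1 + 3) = 54.50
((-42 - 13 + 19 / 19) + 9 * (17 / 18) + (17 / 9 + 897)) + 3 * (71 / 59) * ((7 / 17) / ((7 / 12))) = 15453091 / 18054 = 855.94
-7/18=-0.39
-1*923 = -923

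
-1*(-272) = 272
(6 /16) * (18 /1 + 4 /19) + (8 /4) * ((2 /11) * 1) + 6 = 11029 /836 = 13.19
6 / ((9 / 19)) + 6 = 56 / 3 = 18.67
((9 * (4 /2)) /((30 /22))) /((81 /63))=154 /15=10.27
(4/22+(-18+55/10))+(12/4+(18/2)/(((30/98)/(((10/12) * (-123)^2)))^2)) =671680563529/44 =15265467352.93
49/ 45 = 1.09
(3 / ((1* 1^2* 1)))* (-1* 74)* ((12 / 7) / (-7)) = 2664 / 49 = 54.37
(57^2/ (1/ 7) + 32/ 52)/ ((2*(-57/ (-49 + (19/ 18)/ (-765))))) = 199501012583/ 20407140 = 9776.04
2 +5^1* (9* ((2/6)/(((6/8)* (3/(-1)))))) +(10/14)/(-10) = -199/42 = -4.74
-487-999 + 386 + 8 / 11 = -12092 / 11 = -1099.27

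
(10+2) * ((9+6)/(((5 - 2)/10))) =600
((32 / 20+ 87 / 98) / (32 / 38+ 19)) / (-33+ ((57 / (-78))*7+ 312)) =23161 / 50594705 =0.00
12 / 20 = 3 / 5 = 0.60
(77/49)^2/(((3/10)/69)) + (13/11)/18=5510977/9702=568.02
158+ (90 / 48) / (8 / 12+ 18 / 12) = 8261 / 52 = 158.87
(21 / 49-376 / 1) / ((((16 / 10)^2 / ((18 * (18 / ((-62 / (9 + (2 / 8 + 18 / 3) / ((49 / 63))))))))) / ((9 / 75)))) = 304730019 / 194432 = 1567.28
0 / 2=0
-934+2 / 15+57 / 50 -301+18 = -1215.73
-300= -300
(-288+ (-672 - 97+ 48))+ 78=-931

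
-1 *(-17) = 17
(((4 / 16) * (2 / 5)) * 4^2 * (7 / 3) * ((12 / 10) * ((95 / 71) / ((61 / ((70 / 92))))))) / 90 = 3724 / 4482585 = 0.00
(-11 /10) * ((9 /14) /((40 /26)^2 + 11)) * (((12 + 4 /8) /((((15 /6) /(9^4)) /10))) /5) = -12196899 /3514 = -3470.94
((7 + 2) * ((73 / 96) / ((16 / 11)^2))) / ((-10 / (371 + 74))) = -2358411 / 16384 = -143.95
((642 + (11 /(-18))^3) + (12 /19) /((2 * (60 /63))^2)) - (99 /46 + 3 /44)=896716795001 /1401721200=639.73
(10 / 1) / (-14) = -5 / 7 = -0.71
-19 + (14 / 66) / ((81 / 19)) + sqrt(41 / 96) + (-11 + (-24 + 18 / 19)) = -2691857 / 50787 + sqrt(246) / 24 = -52.35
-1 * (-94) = 94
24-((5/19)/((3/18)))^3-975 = -954.94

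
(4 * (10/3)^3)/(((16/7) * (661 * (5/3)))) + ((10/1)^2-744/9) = 103466/5949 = 17.39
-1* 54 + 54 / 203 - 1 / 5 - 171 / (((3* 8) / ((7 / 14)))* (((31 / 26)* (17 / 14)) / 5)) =-141722269 / 2139620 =-66.24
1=1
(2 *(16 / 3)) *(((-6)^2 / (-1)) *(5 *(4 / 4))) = -1920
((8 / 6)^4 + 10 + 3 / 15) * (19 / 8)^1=31.73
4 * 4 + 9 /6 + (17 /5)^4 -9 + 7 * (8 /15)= 547001 /3750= 145.87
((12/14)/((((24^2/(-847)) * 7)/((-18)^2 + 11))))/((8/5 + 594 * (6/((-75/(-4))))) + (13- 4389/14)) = 1013375/1828176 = 0.55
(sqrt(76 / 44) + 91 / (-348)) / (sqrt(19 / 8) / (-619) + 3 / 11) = -767088322 / 799973497 - 6815809 * sqrt(38) / 4799840982 + 258742 * sqrt(22) / 27585293 + 9195864 * sqrt(209) / 27585293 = 3.90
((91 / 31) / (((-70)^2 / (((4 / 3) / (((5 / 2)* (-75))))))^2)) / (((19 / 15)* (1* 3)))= 52 / 31961302734375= 0.00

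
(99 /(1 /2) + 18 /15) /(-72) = -83 /30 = -2.77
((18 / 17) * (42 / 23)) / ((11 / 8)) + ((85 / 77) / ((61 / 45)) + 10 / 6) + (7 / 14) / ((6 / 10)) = 17338777 / 3673054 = 4.72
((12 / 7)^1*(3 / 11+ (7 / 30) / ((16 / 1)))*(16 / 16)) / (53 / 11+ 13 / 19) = 28823 / 322000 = 0.09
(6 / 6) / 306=1 / 306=0.00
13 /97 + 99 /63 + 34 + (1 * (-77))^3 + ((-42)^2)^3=3726742592513 /679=5488575246.71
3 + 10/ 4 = 5.50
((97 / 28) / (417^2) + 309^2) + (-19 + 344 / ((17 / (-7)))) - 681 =7833409404797 / 82771164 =94639.35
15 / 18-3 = -13 / 6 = -2.17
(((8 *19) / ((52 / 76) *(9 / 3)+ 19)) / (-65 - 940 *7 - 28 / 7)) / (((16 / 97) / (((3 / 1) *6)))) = -315153 / 2659600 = -0.12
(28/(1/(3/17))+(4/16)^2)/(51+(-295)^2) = 1361/23684672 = 0.00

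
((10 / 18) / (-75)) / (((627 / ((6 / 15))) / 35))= -14 / 84645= -0.00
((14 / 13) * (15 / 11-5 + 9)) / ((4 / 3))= 1239 / 286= 4.33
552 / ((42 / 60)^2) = 55200 / 49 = 1126.53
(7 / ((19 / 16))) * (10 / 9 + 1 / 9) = 1232 / 171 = 7.20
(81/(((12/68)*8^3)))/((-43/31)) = -14229/22016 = -0.65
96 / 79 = 1.22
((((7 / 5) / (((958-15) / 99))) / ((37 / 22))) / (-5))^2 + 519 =394888480089891 / 760863675625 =519.00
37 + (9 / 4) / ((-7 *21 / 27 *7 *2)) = 101447 / 2744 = 36.97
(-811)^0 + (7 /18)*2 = 16 /9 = 1.78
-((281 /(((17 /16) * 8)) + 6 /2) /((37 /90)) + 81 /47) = -2643939 /29563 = -89.43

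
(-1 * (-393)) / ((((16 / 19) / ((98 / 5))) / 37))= 13537671 / 40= 338441.78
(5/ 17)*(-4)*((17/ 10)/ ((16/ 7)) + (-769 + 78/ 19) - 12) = 2359499/ 2584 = 913.12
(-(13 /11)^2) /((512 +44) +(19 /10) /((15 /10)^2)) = -7605 /3032018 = -0.00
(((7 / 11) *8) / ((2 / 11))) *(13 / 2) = 182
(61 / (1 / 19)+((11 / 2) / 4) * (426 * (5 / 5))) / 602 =997 / 344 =2.90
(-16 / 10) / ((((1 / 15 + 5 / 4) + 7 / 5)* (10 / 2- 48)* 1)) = 0.01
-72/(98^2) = -18/2401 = -0.01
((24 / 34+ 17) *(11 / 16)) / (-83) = -3311 / 22576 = -0.15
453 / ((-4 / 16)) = -1812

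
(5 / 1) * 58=290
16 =16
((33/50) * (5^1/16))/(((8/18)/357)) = 106029/640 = 165.67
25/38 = 0.66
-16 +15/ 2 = -17/ 2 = -8.50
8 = 8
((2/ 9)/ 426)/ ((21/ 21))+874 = 1675459/ 1917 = 874.00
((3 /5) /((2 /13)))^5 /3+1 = 30174733 /100000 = 301.75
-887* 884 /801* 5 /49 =-3920540 /39249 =-99.89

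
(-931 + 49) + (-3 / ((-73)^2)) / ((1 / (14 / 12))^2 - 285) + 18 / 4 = -43423169887 / 49485094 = -877.50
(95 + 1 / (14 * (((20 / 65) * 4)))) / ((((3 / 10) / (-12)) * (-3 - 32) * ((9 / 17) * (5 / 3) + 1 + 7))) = 361981 / 29596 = 12.23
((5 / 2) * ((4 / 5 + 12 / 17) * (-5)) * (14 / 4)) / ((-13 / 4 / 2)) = 8960 / 221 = 40.54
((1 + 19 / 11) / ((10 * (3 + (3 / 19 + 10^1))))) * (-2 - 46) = -1368 / 1375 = -0.99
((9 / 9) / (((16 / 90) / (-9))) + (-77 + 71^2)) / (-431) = -39307 / 3448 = -11.40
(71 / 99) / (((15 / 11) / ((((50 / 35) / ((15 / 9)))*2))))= 284 / 315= 0.90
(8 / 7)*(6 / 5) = 48 / 35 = 1.37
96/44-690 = -687.82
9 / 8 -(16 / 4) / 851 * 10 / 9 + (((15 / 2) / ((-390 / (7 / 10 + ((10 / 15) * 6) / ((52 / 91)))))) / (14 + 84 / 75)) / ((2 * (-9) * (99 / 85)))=867330271 / 774232992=1.12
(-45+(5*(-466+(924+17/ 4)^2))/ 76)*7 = 481878915/ 1216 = 396282.00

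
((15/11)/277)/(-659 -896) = -3/947617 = -0.00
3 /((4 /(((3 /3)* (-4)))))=-3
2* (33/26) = 33/13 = 2.54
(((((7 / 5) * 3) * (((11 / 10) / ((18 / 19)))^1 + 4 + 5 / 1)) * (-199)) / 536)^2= 6491269553209 / 25856640000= 251.05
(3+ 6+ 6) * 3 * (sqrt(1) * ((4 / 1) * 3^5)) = 43740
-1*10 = -10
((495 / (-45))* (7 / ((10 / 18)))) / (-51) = 231 / 85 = 2.72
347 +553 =900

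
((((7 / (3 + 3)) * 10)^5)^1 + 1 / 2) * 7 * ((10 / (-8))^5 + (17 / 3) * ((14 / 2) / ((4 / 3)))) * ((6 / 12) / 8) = 6700861357463 / 2654208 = 2524618.02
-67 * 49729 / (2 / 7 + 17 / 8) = -186583208 / 135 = -1382097.84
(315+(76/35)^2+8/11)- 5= 4250586/13475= 315.44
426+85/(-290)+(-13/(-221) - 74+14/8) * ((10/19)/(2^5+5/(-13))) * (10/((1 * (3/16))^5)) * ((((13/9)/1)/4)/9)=-250829220275191/151552683342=-1655.06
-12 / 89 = -0.13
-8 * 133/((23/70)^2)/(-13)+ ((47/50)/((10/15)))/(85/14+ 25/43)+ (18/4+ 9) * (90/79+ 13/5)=14665453321813/18132070125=808.81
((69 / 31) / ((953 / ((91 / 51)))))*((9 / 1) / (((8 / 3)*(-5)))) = -56511 / 20089240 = -0.00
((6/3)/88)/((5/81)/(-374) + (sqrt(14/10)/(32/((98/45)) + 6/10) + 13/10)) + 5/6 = 153816524405873905/180773414058160488- 10637457501825* sqrt(35)/60257804686053496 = 0.85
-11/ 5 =-2.20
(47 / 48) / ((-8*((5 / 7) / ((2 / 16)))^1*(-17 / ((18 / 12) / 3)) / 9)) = 987 / 174080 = 0.01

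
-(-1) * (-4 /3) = -4 /3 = -1.33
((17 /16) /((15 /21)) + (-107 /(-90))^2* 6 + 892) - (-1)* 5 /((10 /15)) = 9822257 /10800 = 909.47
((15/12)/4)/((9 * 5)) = 1/144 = 0.01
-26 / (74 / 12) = -156 / 37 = -4.22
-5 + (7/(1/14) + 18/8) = 381/4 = 95.25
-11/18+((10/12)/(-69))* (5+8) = -53/69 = -0.77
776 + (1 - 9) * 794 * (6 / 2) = -18280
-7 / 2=-3.50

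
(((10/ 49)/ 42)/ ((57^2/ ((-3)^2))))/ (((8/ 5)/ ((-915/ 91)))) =-7625/ 90143144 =-0.00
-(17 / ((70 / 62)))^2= -277729 / 1225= -226.72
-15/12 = -1.25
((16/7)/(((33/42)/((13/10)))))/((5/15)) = 624/55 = 11.35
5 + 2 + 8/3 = 29/3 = 9.67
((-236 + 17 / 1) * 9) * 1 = -1971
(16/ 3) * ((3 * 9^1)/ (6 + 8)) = 72/ 7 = 10.29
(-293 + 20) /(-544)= 273 /544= 0.50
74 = 74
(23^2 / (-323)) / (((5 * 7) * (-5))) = 529 / 56525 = 0.01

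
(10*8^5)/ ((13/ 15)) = 4915200/ 13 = 378092.31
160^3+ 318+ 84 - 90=4096312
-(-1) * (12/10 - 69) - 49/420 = -815/12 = -67.92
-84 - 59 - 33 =-176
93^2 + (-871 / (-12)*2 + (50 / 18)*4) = 8805.28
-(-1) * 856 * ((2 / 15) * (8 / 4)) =228.27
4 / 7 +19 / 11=177 / 77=2.30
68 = 68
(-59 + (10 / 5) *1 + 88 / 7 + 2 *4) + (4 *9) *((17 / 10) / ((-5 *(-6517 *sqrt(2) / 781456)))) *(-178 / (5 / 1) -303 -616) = -570673091664 *sqrt(2) / 814625 -255 / 7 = -990742.12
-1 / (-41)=1 / 41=0.02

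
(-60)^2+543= 4143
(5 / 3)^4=625 / 81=7.72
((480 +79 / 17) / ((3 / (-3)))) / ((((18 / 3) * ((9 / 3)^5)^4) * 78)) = -8239 / 27740856694356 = -0.00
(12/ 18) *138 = 92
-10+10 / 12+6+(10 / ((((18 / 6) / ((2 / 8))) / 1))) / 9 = -83 / 27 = -3.07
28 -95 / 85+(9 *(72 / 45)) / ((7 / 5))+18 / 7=4729 / 119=39.74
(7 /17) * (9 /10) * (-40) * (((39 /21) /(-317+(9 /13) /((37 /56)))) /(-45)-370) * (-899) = -3746703473036 /759865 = -4930748.85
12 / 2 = 6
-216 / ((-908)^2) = -27 / 103058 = -0.00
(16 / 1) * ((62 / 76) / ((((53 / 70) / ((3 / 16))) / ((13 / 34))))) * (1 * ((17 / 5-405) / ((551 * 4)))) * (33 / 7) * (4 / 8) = -0.53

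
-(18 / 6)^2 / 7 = -9 / 7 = -1.29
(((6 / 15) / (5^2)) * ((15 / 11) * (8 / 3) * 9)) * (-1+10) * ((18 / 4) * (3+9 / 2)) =8748 / 55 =159.05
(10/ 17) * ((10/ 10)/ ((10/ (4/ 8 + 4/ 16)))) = 3/ 68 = 0.04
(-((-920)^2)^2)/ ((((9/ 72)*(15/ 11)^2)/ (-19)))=58559552534755.56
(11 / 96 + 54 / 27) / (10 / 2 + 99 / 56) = 0.31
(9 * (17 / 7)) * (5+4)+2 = 1391 / 7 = 198.71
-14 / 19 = -0.74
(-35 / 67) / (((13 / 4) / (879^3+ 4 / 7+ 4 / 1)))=-95081202100 / 871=-109163263.03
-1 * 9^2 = -81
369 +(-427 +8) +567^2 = 321439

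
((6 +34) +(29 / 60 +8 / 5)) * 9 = 1515 / 4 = 378.75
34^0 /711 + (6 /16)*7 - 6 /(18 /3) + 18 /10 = 97447 /28440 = 3.43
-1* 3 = -3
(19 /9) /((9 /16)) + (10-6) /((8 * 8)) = 4945 /1296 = 3.82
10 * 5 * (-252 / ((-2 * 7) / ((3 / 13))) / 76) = 675 / 247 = 2.73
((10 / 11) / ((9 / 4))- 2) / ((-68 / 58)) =2291 / 1683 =1.36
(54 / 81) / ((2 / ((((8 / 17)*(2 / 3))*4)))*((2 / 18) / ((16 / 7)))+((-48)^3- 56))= -1024 / 169955209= -0.00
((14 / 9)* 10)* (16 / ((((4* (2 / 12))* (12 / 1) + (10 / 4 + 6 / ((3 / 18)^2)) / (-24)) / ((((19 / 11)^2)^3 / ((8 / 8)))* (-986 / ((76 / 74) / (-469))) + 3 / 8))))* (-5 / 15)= 759202283076836480 / 845034597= 898427455.84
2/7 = 0.29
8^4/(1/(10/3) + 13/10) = 2560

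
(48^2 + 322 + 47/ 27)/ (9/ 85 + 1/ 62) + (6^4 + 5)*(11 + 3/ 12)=2512004665/ 69444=36173.10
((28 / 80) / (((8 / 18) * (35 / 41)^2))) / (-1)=-15129 / 14000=-1.08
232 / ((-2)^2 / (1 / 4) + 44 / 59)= 3422 / 247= 13.85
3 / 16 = 0.19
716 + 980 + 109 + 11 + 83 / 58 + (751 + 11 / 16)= 1192071 / 464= 2569.12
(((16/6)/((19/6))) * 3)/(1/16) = 768/19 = 40.42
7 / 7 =1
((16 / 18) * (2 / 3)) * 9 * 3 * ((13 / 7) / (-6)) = -104 / 21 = -4.95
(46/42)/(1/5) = 115/21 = 5.48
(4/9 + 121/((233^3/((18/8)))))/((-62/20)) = -1011995965/7058330046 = -0.14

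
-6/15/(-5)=2/25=0.08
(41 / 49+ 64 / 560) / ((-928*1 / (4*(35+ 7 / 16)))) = -18873 / 129920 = -0.15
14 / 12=1.17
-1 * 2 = -2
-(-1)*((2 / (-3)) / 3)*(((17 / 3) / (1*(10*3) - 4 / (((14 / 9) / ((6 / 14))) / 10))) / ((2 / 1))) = -833 / 25110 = -0.03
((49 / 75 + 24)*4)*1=7396 / 75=98.61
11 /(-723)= -11 /723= -0.02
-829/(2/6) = -2487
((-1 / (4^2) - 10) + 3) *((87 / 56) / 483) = -3277 / 144256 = -0.02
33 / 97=0.34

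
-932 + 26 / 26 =-931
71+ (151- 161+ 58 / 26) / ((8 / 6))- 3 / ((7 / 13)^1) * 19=-14809 / 364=-40.68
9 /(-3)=-3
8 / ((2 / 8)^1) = 32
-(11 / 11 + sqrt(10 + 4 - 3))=-sqrt(11) - 1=-4.32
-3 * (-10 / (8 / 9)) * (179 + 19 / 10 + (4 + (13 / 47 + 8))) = 2451411 / 376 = 6519.71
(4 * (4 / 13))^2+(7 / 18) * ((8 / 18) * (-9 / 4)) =3425 / 3042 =1.13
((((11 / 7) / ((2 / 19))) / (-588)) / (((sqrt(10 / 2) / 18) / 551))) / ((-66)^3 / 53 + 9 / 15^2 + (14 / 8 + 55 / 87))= 7964972235 *sqrt(5) / 857533727533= 0.02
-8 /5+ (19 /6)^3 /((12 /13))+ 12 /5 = 456203 /12960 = 35.20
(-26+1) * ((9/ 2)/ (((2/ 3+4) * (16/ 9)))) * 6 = -18225/ 224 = -81.36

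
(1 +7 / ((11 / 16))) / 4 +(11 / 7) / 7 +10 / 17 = 132247 / 36652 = 3.61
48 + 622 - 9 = 661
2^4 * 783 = 12528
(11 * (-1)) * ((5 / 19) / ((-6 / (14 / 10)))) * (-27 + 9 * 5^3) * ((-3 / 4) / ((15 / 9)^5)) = -10272339 / 237500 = -43.25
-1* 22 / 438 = -11 / 219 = -0.05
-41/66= -0.62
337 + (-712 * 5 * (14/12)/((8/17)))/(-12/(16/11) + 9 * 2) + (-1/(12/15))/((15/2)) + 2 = -132533/234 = -566.38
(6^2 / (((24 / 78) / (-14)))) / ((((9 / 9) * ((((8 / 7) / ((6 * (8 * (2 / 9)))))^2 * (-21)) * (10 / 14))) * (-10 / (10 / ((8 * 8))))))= -148.63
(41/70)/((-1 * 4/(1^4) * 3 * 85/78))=-533/11900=-0.04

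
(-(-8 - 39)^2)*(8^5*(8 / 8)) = -72384512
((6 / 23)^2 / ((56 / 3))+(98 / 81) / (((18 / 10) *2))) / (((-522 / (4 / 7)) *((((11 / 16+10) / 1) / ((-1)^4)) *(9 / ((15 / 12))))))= -36683060 / 7590290670711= -0.00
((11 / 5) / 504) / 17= 11 / 42840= 0.00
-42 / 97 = -0.43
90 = 90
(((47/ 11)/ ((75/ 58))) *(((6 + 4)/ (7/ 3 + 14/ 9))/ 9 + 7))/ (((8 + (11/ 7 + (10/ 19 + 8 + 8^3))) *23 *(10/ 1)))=440249/ 2229657375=0.00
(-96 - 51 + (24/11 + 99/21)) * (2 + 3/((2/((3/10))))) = -18879/55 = -343.25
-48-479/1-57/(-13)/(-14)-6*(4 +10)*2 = -126547/182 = -695.31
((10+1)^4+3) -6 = 14638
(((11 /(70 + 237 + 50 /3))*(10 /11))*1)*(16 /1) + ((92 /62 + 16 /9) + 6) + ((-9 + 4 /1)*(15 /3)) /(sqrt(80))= 2642984 /270909 -5*sqrt(5) /4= 6.96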